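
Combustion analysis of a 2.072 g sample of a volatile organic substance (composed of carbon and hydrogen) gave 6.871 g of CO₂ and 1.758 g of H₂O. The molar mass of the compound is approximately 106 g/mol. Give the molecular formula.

mol C = 6.871 g CO₂ ÷ 44.009 g/mol = 0.15613 mol
mol H = 2 × 1.758 g H₂O ÷ 18.015 g/mol = 0.19517 mol
Divide by the smallest (0.15613 mol): C 1.000, H 1.250
Multiplying each by 4 gives whole numbers: C 4.00, H 5.00
Empirical formula: C4H5
Empirical-formula mass = 53.08 g/mol; 106 ÷ 53.08 ≈ 2, so the molecular formula is C8H10.

C8H10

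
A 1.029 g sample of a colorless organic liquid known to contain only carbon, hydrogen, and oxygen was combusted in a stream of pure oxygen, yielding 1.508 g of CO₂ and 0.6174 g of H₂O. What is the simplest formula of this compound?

mol C = 1.508 g CO₂ ÷ 44.009 g/mol = 0.034266 mol
mol H = 2 × 0.6174 g H₂O ÷ 18.015 g/mol = 0.068543 mol
mass O = 1.029 − (0.41157 + 0.069091) = 0.54834 g → mol O = 0.54834 ÷ 15.999 = 0.034274 mol
Divide by the smallest (0.034266 mol): C 1.000, H 2.000, O 1.000

CH2O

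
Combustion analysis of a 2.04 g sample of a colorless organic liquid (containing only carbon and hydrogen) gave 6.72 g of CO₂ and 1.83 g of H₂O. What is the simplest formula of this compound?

mol C = 6.72 g CO₂ ÷ 44.009 g/mol = 0.1527 mol
mol H = 2 × 1.83 g H₂O ÷ 18.015 g/mol = 0.2032 mol
Divide by the smallest (0.1527 mol): C 1.000, H 1.331
Multiplying each by 3 gives whole numbers: C 3.00, H 3.99

C3H4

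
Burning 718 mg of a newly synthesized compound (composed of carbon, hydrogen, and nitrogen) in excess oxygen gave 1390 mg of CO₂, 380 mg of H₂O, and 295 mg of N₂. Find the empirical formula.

C3H4N2

mol C = 1.39 g CO₂ ÷ 44.009 g/mol = 0.03158 mol
mol H = 2 × 0.380 g H₂O ÷ 18.015 g/mol = 0.04219 mol
mol N = 2 × 0.295 g N₂ ÷ 28.014 g/mol = 0.02106 mol
Divide by the smallest (0.02106 mol): C 1.500, H 2.003, N 1.000
Multiplying each by 2 gives whole numbers: C 3.00, H 4.01, N 2.00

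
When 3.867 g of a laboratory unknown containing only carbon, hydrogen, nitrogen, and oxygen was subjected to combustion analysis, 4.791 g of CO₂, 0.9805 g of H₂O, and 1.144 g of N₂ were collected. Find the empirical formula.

C4H4N3O3

mol C = 4.791 g CO₂ ÷ 44.009 g/mol = 0.10886 mol
mol H = 2 × 0.9805 g H₂O ÷ 18.015 g/mol = 0.10885 mol
mol N = 2 × 1.144 g N₂ ÷ 28.014 g/mol = 0.081673 mol
mass O = 3.867 − (1.3076 + 0.10972 + 1.1440) = 1.3057 g → mol O = 1.3057 ÷ 15.999 = 0.081612 mol
Divide by the smallest (0.081612 mol): C 1.334, H 1.334, N 1.001, O 1.000
Multiplying each by 3 gives whole numbers: C 4.00, H 4.00, N 3.00, O 3.00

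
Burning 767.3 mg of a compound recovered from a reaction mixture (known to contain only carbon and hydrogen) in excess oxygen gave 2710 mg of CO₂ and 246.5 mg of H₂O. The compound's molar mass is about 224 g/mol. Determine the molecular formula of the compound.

mol C = 2.710 g CO₂ ÷ 44.009 g/mol = 0.061578 mol
mol H = 2 × 0.2465 g H₂O ÷ 18.015 g/mol = 0.027366 mol
Divide by the smallest (0.027366 mol): C 2.250, H 1.000
Multiplying each by 4 gives whole numbers: C 9.00, H 4.00
Empirical formula: C9H4
Empirical-formula mass = 112.13 g/mol; 224 ÷ 112.13 ≈ 2, so the molecular formula is C18H8.

C18H8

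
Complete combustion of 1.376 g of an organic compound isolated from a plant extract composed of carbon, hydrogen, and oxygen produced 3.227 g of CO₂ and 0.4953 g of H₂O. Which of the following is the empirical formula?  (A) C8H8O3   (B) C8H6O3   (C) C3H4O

(B) C8H6O3

mol C = 3.227 g CO₂ ÷ 44.009 g/mol = 0.073326 mol
mol H = 2 × 0.4953 g H₂O ÷ 18.015 g/mol = 0.054988 mol
mass O = 1.376 − (0.88072 + 0.055427) = 0.43986 g → mol O = 0.43986 ÷ 15.999 = 0.027493 mol
Divide by the smallest (0.027493 mol): C 2.667, H 2.000, O 1.000
Multiplying each by 3 gives whole numbers: C 8.00, H 6.00, O 3.00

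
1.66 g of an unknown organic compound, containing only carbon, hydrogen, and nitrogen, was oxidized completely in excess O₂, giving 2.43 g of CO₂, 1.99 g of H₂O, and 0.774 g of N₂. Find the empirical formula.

CH4N

mol C = 2.43 g CO₂ ÷ 44.009 g/mol = 0.05522 mol
mol H = 2 × 1.99 g H₂O ÷ 18.015 g/mol = 0.2209 mol
mol N = 2 × 0.774 g N₂ ÷ 28.014 g/mol = 0.05526 mol
Divide by the smallest (0.05522 mol): C 1.000, H 4.001, N 1.001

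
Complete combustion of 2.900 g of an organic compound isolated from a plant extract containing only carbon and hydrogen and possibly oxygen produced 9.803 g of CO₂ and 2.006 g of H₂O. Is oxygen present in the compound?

no

mol C = 9.803 g CO₂ ÷ 44.009 g/mol = 0.22275 mol
mol H = 2 × 2.006 g H₂O ÷ 18.015 g/mol = 0.22270 mol
C and H together account for 2.8999 g — essentially the entire 2.900 g sample — so the compound contains no oxygen.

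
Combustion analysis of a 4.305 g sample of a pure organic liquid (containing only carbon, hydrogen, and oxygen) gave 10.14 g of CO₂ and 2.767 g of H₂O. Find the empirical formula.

C3H4O

mol C = 10.14 g CO₂ ÷ 44.009 g/mol = 0.23041 mol
mol H = 2 × 2.767 g H₂O ÷ 18.015 g/mol = 0.30719 mol
mass O = 4.305 − (2.7674 + 0.30965) = 1.2279 g → mol O = 1.2279 ÷ 15.999 = 0.076750 mol
Divide by the smallest (0.076750 mol): C 3.002, H 4.002, O 1.000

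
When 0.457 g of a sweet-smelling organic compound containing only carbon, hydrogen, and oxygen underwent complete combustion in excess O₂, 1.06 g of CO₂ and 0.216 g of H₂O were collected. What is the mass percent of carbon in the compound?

mol C = 1.06 g CO₂ ÷ 44.009 g/mol = 0.02409 mol
mol H = 2 × 0.216 g H₂O ÷ 18.015 g/mol = 0.02398 mol
mass O = 0.457 − (0.2893 + 0.02417) = 0.1435 g → mol O = 0.1435 ÷ 15.999 = 0.008971 mol
mass % C = 0.2893 g ÷ 0.457 g × 100%

63.3%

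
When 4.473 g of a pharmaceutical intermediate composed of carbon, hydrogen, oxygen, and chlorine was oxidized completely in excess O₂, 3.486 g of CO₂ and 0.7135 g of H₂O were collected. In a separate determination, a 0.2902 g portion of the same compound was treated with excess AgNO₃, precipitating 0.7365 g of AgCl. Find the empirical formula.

mol C = 3.486 g CO₂ ÷ 44.009 g/mol = 0.079211 mol
mol H = 2 × 0.7135 g H₂O ÷ 18.015 g/mol = 0.079212 mol
From the AgCl data: mol Cl per gram of compound = (0.7365 ÷ 143.318) ÷ 0.2902 = 0.017708 mol/g, so in the 4.473 g combustion sample mol Cl = 0.079209 mol
mass O = 4.473 − (0.95140 + 0.079845 + 2.8080) = 0.63380 g → mol O = 0.63380 ÷ 15.999 = 0.039615 mol
Divide by the smallest (0.039615 mol): C 2.000, H 2.000, Cl 1.999, O 1.000

C2H2Cl2O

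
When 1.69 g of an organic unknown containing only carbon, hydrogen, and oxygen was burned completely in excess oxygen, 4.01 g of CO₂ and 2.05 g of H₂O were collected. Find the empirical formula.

C4H10O

mol C = 4.01 g CO₂ ÷ 44.009 g/mol = 0.09112 mol
mol H = 2 × 2.05 g H₂O ÷ 18.015 g/mol = 0.2276 mol
mass O = 1.69 − (1.094 + 0.2294) = 0.3662 g → mol O = 0.3662 ÷ 15.999 = 0.02289 mol
Divide by the smallest (0.02289 mol): C 3.981, H 9.944, O 1.000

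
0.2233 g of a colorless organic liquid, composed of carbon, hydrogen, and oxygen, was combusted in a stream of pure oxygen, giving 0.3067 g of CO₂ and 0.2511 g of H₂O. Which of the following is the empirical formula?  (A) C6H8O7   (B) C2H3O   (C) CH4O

(C) CH4O

mol C = 0.3067 g CO₂ ÷ 44.009 g/mol = 0.0069690 mol
mol H = 2 × 0.2511 g H₂O ÷ 18.015 g/mol = 0.027877 mol
mass O = 0.2233 − (0.083705 + 0.028100) = 0.11150 g → mol O = 0.11150 ÷ 15.999 = 0.0069689 mol
Divide by the smallest (0.0069689 mol): C 1.000, H 4.000, O 1.000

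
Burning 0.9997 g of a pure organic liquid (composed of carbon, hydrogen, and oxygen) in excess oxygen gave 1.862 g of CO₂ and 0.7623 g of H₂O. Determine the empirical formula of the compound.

C5H10O3

mol C = 1.862 g CO₂ ÷ 44.009 g/mol = 0.042310 mol
mol H = 2 × 0.7623 g H₂O ÷ 18.015 g/mol = 0.084629 mol
mass O = 0.9997 − (0.50818 + 0.085307) = 0.40621 g → mol O = 0.40621 ÷ 15.999 = 0.025390 mol
Divide by the smallest (0.025390 mol): C 1.666, H 3.333, O 1.000
Multiplying each by 3 gives whole numbers: C 5.00, H 10.00, O 3.00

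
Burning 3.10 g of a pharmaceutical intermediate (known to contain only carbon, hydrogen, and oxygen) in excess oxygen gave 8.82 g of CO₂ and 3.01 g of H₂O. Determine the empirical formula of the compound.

mol C = 8.82 g CO₂ ÷ 44.009 g/mol = 0.2004 mol
mol H = 2 × 3.01 g H₂O ÷ 18.015 g/mol = 0.3342 mol
mass O = 3.10 − (2.407 + 0.3368) = 0.3560 g → mol O = 0.3560 ÷ 15.999 = 0.02225 mol
Divide by the smallest (0.02225 mol): C 9.007, H 15.018, O 1.000

C9H15O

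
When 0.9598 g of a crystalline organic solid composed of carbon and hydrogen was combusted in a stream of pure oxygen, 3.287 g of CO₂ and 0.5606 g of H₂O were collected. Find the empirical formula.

mol C = 3.287 g CO₂ ÷ 44.009 g/mol = 0.074689 mol
mol H = 2 × 0.5606 g H₂O ÷ 18.015 g/mol = 0.062237 mol
Divide by the smallest (0.062237 mol): C 1.200, H 1.000
Multiplying each by 5 gives whole numbers: C 6.00, H 5.00

C6H5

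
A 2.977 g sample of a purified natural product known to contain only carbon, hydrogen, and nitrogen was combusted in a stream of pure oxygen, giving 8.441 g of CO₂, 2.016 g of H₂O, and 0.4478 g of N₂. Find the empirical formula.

mol C = 8.441 g CO₂ ÷ 44.009 g/mol = 0.19180 mol
mol H = 2 × 2.016 g H₂O ÷ 18.015 g/mol = 0.22381 mol
mol N = 2 × 0.4478 g N₂ ÷ 28.014 g/mol = 0.031970 mol
Divide by the smallest (0.031970 mol): C 5.999, H 7.001, N 1.000

C6H7N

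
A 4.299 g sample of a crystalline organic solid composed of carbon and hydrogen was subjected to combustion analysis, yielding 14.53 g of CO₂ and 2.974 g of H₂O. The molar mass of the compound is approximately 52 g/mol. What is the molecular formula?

C4H4

mol C = 14.53 g CO₂ ÷ 44.009 g/mol = 0.33016 mol
mol H = 2 × 2.974 g H₂O ÷ 18.015 g/mol = 0.33017 mol
Divide by the smallest (0.33016 mol): C 1.000, H 1.000
Empirical formula: CH
Empirical-formula mass = 13.02 g/mol; 52 ÷ 13.02 ≈ 4, so the molecular formula is C4H4.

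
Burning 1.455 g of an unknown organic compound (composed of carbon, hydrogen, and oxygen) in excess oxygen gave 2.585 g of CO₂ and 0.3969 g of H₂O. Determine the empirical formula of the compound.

mol C = 2.585 g CO₂ ÷ 44.009 g/mol = 0.058738 mol
mol H = 2 × 0.3969 g H₂O ÷ 18.015 g/mol = 0.044063 mol
mass O = 1.455 − (0.70550 + 0.044416) = 0.70508 g → mol O = 0.70508 ÷ 15.999 = 0.044070 mol
Divide by the smallest (0.044063 mol): C 1.333, H 1.000, O 1.000
Multiplying each by 3 gives whole numbers: C 4.00, H 3.00, O 3.00

C4H3O3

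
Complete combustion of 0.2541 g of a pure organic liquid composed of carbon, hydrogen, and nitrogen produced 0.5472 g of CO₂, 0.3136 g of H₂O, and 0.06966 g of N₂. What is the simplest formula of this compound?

C5H14N2

mol C = 0.5472 g CO₂ ÷ 44.009 g/mol = 0.012434 mol
mol H = 2 × 0.3136 g H₂O ÷ 18.015 g/mol = 0.034815 mol
mol N = 2 × 0.06966 g N₂ ÷ 28.014 g/mol = 0.0049732 mol
Divide by the smallest (0.0049732 mol): C 2.500, H 7.001, N 1.000
Multiplying each by 2 gives whole numbers: C 5.00, H 14.00, N 2.00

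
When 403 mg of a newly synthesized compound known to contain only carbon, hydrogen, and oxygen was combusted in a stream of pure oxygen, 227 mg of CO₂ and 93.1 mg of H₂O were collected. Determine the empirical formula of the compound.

CH2O4

mol C = 0.227 g CO₂ ÷ 44.009 g/mol = 0.005158 mol
mol H = 2 × 0.0931 g H₂O ÷ 18.015 g/mol = 0.01034 mol
mass O = 0.403 − (0.06195 + 0.01042) = 0.3306 g → mol O = 0.3306 ÷ 15.999 = 0.02067 mol
Divide by the smallest (0.005158 mol): C 1.000, H 2.004, O 4.006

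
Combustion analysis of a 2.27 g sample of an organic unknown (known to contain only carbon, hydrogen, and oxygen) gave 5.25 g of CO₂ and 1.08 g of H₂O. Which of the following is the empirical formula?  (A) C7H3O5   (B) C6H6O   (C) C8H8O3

(C) C8H8O3

mol C = 5.25 g CO₂ ÷ 44.009 g/mol = 0.1193 mol
mol H = 2 × 1.08 g H₂O ÷ 18.015 g/mol = 0.1199 mol
mass O = 2.27 − (1.433 + 0.1209) = 0.7163 g → mol O = 0.7163 ÷ 15.999 = 0.04477 mol
Divide by the smallest (0.04477 mol): C 2.664, H 2.678, O 1.000
Multiplying each by 3 gives whole numbers: C 7.99, H 8.03, O 3.00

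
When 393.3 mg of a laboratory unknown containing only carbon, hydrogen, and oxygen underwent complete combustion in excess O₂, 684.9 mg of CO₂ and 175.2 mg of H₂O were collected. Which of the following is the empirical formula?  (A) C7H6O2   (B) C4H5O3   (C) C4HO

mol C = 0.6849 g CO₂ ÷ 44.009 g/mol = 0.015563 mol
mol H = 2 × 0.1752 g H₂O ÷ 18.015 g/mol = 0.019450 mol
mass O = 0.3933 − (0.18692 + 0.019606) = 0.18677 g → mol O = 0.18677 ÷ 15.999 = 0.011674 mol
Divide by the smallest (0.011674 mol): C 1.333, H 1.666, O 1.000
Multiplying each by 3 gives whole numbers: C 4.00, H 5.00, O 3.00

(B) C4H5O3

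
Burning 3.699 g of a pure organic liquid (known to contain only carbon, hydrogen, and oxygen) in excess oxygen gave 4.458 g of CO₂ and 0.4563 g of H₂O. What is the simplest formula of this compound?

mol C = 4.458 g CO₂ ÷ 44.009 g/mol = 0.10130 mol
mol H = 2 × 0.4563 g H₂O ÷ 18.015 g/mol = 0.050658 mol
mass O = 3.699 − (1.2167 + 0.051063) = 2.4313 g → mol O = 2.4313 ÷ 15.999 = 0.15196 mol
Divide by the smallest (0.050658 mol): C 2.000, H 1.000, O 3.000

C2HO3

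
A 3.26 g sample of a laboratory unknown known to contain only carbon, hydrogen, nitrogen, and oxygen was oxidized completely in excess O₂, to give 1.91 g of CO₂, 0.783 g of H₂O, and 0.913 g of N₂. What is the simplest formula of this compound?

mol C = 1.91 g CO₂ ÷ 44.009 g/mol = 0.04340 mol
mol H = 2 × 0.783 g H₂O ÷ 18.015 g/mol = 0.08693 mol
mol N = 2 × 0.913 g N₂ ÷ 28.014 g/mol = 0.06518 mol
mass O = 3.26 − (0.5213 + 0.08762 + 0.9130) = 1.738 g → mol O = 1.738 ÷ 15.999 = 0.1086 mol
Divide by the smallest (0.04340 mol): C 1.000, H 2.003, N 1.502, O 2.503
Multiplying each by 2 gives whole numbers: C 2.00, H 4.01, N 3.00, O 5.01

C2H4N3O5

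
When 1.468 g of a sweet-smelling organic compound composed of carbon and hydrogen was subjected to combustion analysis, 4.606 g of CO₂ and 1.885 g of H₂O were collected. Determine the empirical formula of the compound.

mol C = 4.606 g CO₂ ÷ 44.009 g/mol = 0.10466 mol
mol H = 2 × 1.885 g H₂O ÷ 18.015 g/mol = 0.20927 mol
Divide by the smallest (0.10466 mol): C 1.000, H 2.000

CH2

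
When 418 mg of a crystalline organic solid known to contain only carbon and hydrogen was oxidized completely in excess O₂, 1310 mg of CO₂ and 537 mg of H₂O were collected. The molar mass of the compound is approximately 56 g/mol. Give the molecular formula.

C4H8

mol C = 1.31 g CO₂ ÷ 44.009 g/mol = 0.02977 mol
mol H = 2 × 0.537 g H₂O ÷ 18.015 g/mol = 0.05962 mol
Divide by the smallest (0.02977 mol): C 1.000, H 2.003
Empirical formula: CH2
Empirical-formula mass = 14.03 g/mol; 56 ÷ 14.03 ≈ 4, so the molecular formula is C4H8.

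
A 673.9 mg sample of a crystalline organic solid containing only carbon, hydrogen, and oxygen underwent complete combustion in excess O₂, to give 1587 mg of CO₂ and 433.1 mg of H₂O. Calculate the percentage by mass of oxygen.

28.54%

mol C = 1.587 g CO₂ ÷ 44.009 g/mol = 0.036061 mol
mol H = 2 × 0.4331 g H₂O ÷ 18.015 g/mol = 0.048082 mol
mass O = 0.6739 − (0.43313 + 0.048467) = 0.19231 g → mol O = 0.19231 ÷ 15.999 = 0.012020 mol
mass % O = 0.19231 g ÷ 0.6739 g × 100%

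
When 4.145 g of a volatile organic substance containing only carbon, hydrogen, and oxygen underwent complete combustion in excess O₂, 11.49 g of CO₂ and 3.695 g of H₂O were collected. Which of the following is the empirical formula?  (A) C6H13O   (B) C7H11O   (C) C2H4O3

mol C = 11.49 g CO₂ ÷ 44.009 g/mol = 0.26108 mol
mol H = 2 × 3.695 g H₂O ÷ 18.015 g/mol = 0.41021 mol
mass O = 4.145 − (3.1359 + 0.41350) = 0.59564 g → mol O = 0.59564 ÷ 15.999 = 0.037230 mol
Divide by the smallest (0.037230 mol): C 7.013, H 11.018, O 1.000

(B) C7H11O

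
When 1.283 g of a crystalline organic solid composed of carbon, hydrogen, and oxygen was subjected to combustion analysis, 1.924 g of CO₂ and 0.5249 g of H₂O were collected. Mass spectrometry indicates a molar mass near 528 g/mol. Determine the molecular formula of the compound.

C18H24O18

mol C = 1.924 g CO₂ ÷ 44.009 g/mol = 0.043718 mol
mol H = 2 × 0.5249 g H₂O ÷ 18.015 g/mol = 0.058274 mol
mass O = 1.283 − (0.52510 + 0.058740) = 0.69916 g → mol O = 0.69916 ÷ 15.999 = 0.043700 mol
Divide by the smallest (0.043700 mol): C 1.000, H 1.333, O 1.000
Multiplying each by 3 gives whole numbers: C 3.00, H 4.00, O 3.00
Empirical formula: C3H4O3
Empirical-formula mass = 88.06 g/mol; 528 ÷ 88.06 ≈ 6, so the molecular formula is C18H24O18.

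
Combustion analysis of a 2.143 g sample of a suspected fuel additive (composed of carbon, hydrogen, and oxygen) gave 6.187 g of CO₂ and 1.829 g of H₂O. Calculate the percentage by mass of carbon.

mol C = 6.187 g CO₂ ÷ 44.009 g/mol = 0.14058 mol
mol H = 2 × 1.829 g H₂O ÷ 18.015 g/mol = 0.20305 mol
mass O = 2.143 − (1.6886 + 0.20468) = 0.24976 g → mol O = 0.24976 ÷ 15.999 = 0.015611 mol
mass % C = 1.6886 g ÷ 2.143 g × 100%

78.79%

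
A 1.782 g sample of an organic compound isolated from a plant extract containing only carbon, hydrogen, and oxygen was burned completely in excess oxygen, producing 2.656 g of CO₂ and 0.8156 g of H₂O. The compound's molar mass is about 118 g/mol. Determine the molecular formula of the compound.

C4H6O4

mol C = 2.656 g CO₂ ÷ 44.009 g/mol = 0.060351 mol
mol H = 2 × 0.8156 g H₂O ÷ 18.015 g/mol = 0.090547 mol
mass O = 1.782 − (0.72488 + 0.091271) = 0.96585 g → mol O = 0.96585 ÷ 15.999 = 0.060369 mol
Divide by the smallest (0.060351 mol): C 1.000, H 1.500, O 1.000
Multiplying each by 2 gives whole numbers: C 2.00, H 3.00, O 2.00
Empirical formula: C2H3O2
Empirical-formula mass = 59.04 g/mol; 118 ÷ 59.04 ≈ 2, so the molecular formula is C4H6O4.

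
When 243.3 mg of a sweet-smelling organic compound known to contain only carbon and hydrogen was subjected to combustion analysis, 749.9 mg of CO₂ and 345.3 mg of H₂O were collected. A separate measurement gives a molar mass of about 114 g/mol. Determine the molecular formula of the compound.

mol C = 0.7499 g CO₂ ÷ 44.009 g/mol = 0.017040 mol
mol H = 2 × 0.3453 g H₂O ÷ 18.015 g/mol = 0.038335 mol
Divide by the smallest (0.017040 mol): C 1.000, H 2.250
Multiplying each by 4 gives whole numbers: C 4.00, H 9.00
Empirical formula: C4H9
Empirical-formula mass = 57.12 g/mol; 114 ÷ 57.12 ≈ 2, so the molecular formula is C8H18.

C8H18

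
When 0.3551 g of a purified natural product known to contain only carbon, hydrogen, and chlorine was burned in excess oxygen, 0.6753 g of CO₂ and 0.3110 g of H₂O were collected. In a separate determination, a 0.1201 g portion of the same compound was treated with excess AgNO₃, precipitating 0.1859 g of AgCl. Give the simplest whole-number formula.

C4H9Cl

mol C = 0.6753 g CO₂ ÷ 44.009 g/mol = 0.015345 mol
mol H = 2 × 0.3110 g H₂O ÷ 18.015 g/mol = 0.034527 mol
From the AgCl data: mol Cl per gram of compound = (0.1859 ÷ 143.318) ÷ 0.1201 = 0.010800 mol/g, so in the 0.3551 g combustion sample mol Cl = 0.0038352 mol
Divide by the smallest (0.0038352 mol): C 4.001, H 9.003, Cl 1.000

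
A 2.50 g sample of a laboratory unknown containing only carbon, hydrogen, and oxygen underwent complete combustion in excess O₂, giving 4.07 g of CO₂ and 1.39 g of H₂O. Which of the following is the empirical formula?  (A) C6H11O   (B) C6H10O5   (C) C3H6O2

(B) C6H10O5

mol C = 4.07 g CO₂ ÷ 44.009 g/mol = 0.09248 mol
mol H = 2 × 1.39 g H₂O ÷ 18.015 g/mol = 0.1543 mol
mass O = 2.50 − (1.111 + 0.1556) = 1.234 g → mol O = 1.234 ÷ 15.999 = 0.07711 mol
Divide by the smallest (0.07711 mol): C 1.199, H 2.001, O 1.000
Multiplying each by 5 gives whole numbers: C 6.00, H 10.01, O 5.00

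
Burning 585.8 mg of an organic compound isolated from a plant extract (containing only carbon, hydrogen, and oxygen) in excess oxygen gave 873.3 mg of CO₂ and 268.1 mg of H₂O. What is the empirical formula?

C2H3O2

mol C = 0.8733 g CO₂ ÷ 44.009 g/mol = 0.019844 mol
mol H = 2 × 0.2681 g H₂O ÷ 18.015 g/mol = 0.029764 mol
mass O = 0.5858 − (0.23834 + 0.030002) = 0.31746 g → mol O = 0.31746 ÷ 15.999 = 0.019842 mol
Divide by the smallest (0.019842 mol): C 1.000, H 1.500, O 1.000
Multiplying each by 2 gives whole numbers: C 2.00, H 3.00, O 2.00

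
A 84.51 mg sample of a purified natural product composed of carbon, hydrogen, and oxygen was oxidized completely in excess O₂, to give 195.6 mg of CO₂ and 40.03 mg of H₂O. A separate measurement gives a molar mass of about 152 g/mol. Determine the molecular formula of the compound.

mol C = 0.1956 g CO₂ ÷ 44.009 g/mol = 0.0044445 mol
mol H = 2 × 0.04003 g H₂O ÷ 18.015 g/mol = 0.0044441 mol
mass O = 0.08451 − (0.053383 + 0.0044796) = 0.026647 g → mol O = 0.026647 ÷ 15.999 = 0.0016655 mol
Divide by the smallest (0.0016655 mol): C 2.669, H 2.668, O 1.000
Multiplying each by 3 gives whole numbers: C 8.01, H 8.00, O 3.00
Empirical formula: C8H8O3
Empirical-formula mass = 152.15 g/mol; 152 ÷ 152.15 ≈ 1, so the molecular formula is C8H8O3.

C8H8O3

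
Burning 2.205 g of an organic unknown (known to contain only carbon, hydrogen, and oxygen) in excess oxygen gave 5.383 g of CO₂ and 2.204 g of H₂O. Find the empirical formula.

mol C = 5.383 g CO₂ ÷ 44.009 g/mol = 0.12232 mol
mol H = 2 × 2.204 g H₂O ÷ 18.015 g/mol = 0.24468 mol
mass O = 2.205 − (1.4691 + 0.24664) = 0.48922 g → mol O = 0.48922 ÷ 15.999 = 0.030578 mol
Divide by the smallest (0.030578 mol): C 4.000, H 8.002, O 1.000

C4H8O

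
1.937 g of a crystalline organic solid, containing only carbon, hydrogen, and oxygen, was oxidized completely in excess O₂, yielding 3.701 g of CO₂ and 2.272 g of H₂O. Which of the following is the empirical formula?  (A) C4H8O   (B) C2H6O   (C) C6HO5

mol C = 3.701 g CO₂ ÷ 44.009 g/mol = 0.084096 mol
mol H = 2 × 2.272 g H₂O ÷ 18.015 g/mol = 0.25223 mol
mass O = 1.937 − (1.0101 + 0.25425) = 0.67267 g → mol O = 0.67267 ÷ 15.999 = 0.042044 mol
Divide by the smallest (0.042044 mol): C 2.000, H 5.999, O 1.000

(B) C2H6O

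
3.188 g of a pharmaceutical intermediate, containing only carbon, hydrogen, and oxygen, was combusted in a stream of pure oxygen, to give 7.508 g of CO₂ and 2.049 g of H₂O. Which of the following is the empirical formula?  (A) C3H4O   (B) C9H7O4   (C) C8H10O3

(A) C3H4O

mol C = 7.508 g CO₂ ÷ 44.009 g/mol = 0.17060 mol
mol H = 2 × 2.049 g H₂O ÷ 18.015 g/mol = 0.22748 mol
mass O = 3.188 − (2.0491 + 0.22930) = 0.90961 g → mol O = 0.90961 ÷ 15.999 = 0.056854 mol
Divide by the smallest (0.056854 mol): C 3.001, H 4.001, O 1.000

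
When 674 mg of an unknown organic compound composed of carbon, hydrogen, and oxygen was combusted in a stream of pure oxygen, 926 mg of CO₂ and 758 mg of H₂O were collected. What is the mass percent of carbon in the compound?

37.5%

mol C = 0.926 g CO₂ ÷ 44.009 g/mol = 0.02104 mol
mol H = 2 × 0.758 g H₂O ÷ 18.015 g/mol = 0.08415 mol
mass O = 0.674 − (0.2527 + 0.08483) = 0.3364 g → mol O = 0.3364 ÷ 15.999 = 0.02103 mol
mass % C = 0.2527 g ÷ 0.674 g × 100%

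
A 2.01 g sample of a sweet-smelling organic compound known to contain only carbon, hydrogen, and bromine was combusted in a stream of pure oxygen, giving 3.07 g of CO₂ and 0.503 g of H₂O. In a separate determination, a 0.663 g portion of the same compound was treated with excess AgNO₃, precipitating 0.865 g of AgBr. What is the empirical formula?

mol C = 3.07 g CO₂ ÷ 44.009 g/mol = 0.06976 mol
mol H = 2 × 0.503 g H₂O ÷ 18.015 g/mol = 0.05584 mol
From the AgBr data: mol Br per gram of compound = (0.865 ÷ 187.772) ÷ 0.663 = 0.006948 mol/g, so in the 2.01 g combustion sample mol Br = 0.01397 mol
Divide by the smallest (0.01397 mol): C 4.995, H 3.998, Br 1.000

C5H4Br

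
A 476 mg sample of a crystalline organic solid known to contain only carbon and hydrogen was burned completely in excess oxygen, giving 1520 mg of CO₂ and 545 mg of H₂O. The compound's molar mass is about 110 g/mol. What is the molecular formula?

mol C = 1.52 g CO₂ ÷ 44.009 g/mol = 0.03454 mol
mol H = 2 × 0.545 g H₂O ÷ 18.015 g/mol = 0.06051 mol
Divide by the smallest (0.03454 mol): C 1.000, H 1.752
Multiplying each by 4 gives whole numbers: C 4.00, H 7.01
Empirical formula: C4H7
Empirical-formula mass = 55.10 g/mol; 110 ÷ 55.10 ≈ 2, so the molecular formula is C8H14.

C8H14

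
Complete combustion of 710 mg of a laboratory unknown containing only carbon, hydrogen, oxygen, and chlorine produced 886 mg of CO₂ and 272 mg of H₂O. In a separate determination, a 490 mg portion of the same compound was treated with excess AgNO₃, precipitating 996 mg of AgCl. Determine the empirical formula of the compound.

C4H6Cl2O

mol C = 0.886 g CO₂ ÷ 44.009 g/mol = 0.02013 mol
mol H = 2 × 0.272 g H₂O ÷ 18.015 g/mol = 0.03020 mol
From the AgCl data: mol Cl per gram of compound = (0.996 ÷ 143.318) ÷ 0.490 = 0.01418 mol/g, so in the 0.710 g combustion sample mol Cl = 0.01007 mol
mass O = 0.710 − (0.2418 + 0.03044 + 0.3570) = 0.08078 g → mol O = 0.08078 ÷ 15.999 = 0.005049 mol
Divide by the smallest (0.005049 mol): C 3.987, H 5.981, Cl 1.994, O 1.000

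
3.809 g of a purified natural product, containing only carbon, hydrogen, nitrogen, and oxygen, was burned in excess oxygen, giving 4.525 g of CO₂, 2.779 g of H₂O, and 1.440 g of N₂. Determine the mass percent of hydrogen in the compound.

mol C = 4.525 g CO₂ ÷ 44.009 g/mol = 0.10282 mol
mol H = 2 × 2.779 g H₂O ÷ 18.015 g/mol = 0.30852 mol
mol N = 2 × 1.440 g N₂ ÷ 28.014 g/mol = 0.10281 mol
mass O = 3.809 − (1.2350 + 0.31099 + 1.4400) = 0.82304 g → mol O = 0.82304 ÷ 15.999 = 0.051443 mol
mass % H = 0.31099 g ÷ 3.809 g × 100%

8.16%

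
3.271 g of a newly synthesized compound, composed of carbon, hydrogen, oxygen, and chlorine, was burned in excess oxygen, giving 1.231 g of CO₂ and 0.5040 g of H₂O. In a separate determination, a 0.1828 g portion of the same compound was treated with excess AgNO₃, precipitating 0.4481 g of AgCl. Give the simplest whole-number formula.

CH2Cl2O2

mol C = 1.231 g CO₂ ÷ 44.009 g/mol = 0.027972 mol
mol H = 2 × 0.5040 g H₂O ÷ 18.015 g/mol = 0.055953 mol
From the AgCl data: mol Cl per gram of compound = (0.4481 ÷ 143.318) ÷ 0.1828 = 0.017104 mol/g, so in the 3.271 g combustion sample mol Cl = 0.055947 mol
mass O = 3.271 − (0.33597 + 0.056401 + 1.9833) = 0.89530 g → mol O = 0.89530 ÷ 15.999 = 0.055960 mol
Divide by the smallest (0.027972 mol): C 1.000, H 2.000, Cl 2.000, O 2.001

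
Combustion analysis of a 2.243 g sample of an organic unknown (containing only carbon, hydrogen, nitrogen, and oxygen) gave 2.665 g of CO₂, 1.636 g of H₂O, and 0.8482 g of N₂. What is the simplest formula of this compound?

mol C = 2.665 g CO₂ ÷ 44.009 g/mol = 0.060556 mol
mol H = 2 × 1.636 g H₂O ÷ 18.015 g/mol = 0.18163 mol
mol N = 2 × 0.8482 g N₂ ÷ 28.014 g/mol = 0.060555 mol
mass O = 2.243 − (0.72734 + 0.18308 + 0.84820) = 0.48438 g → mol O = 0.48438 ÷ 15.999 = 0.030276 mol
Divide by the smallest (0.030276 mol): C 2.000, H 5.999, N 2.000, O 1.000

C2H6N2O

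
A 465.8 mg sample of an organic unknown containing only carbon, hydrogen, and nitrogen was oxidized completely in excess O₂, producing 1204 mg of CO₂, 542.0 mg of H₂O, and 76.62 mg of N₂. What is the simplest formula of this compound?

mol C = 1.204 g CO₂ ÷ 44.009 g/mol = 0.027358 mol
mol H = 2 × 0.5420 g H₂O ÷ 18.015 g/mol = 0.060172 mol
mol N = 2 × 0.07662 g N₂ ÷ 28.014 g/mol = 0.0054701 mol
Divide by the smallest (0.0054701 mol): C 5.001, H 11.000, N 1.000

C5H11N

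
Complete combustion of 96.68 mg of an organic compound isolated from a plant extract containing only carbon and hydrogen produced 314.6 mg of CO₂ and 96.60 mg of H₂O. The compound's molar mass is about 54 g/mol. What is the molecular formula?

mol C = 0.3146 g CO₂ ÷ 44.009 g/mol = 0.0071485 mol
mol H = 2 × 0.09660 g H₂O ÷ 18.015 g/mol = 0.010724 mol
Divide by the smallest (0.0071485 mol): C 1.000, H 1.500
Multiplying each by 2 gives whole numbers: C 2.00, H 3.00
Empirical formula: C2H3
Empirical-formula mass = 27.05 g/mol; 54 ÷ 27.05 ≈ 2, so the molecular formula is C4H6.

C4H6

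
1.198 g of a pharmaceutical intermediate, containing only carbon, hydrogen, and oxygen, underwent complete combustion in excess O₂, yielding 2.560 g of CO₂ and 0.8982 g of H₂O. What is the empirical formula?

C7H12O3

mol C = 2.560 g CO₂ ÷ 44.009 g/mol = 0.058170 mol
mol H = 2 × 0.8982 g H₂O ÷ 18.015 g/mol = 0.099717 mol
mass O = 1.198 − (0.69868 + 0.10051) = 0.39881 g → mol O = 0.39881 ÷ 15.999 = 0.024927 mol
Divide by the smallest (0.024927 mol): C 2.334, H 4.000, O 1.000
Multiplying each by 3 gives whole numbers: C 7.00, H 12.00, O 3.00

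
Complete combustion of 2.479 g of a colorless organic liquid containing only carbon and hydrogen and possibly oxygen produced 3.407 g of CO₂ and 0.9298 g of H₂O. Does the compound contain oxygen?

mol C = 3.407 g CO₂ ÷ 44.009 g/mol = 0.077416 mol
mol H = 2 × 0.9298 g H₂O ÷ 18.015 g/mol = 0.10323 mol
C and H account for only 1.0339 g of the 2.479 g sample; the remaining 1.4451 g must be oxygen.

yes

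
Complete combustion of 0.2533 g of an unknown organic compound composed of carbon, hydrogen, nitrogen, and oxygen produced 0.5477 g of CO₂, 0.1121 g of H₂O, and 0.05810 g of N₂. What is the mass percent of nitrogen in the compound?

mol C = 0.5477 g CO₂ ÷ 44.009 g/mol = 0.012445 mol
mol H = 2 × 0.1121 g H₂O ÷ 18.015 g/mol = 0.012445 mol
mol N = 2 × 0.05810 g N₂ ÷ 28.014 g/mol = 0.0041479 mol
mass O = 0.2533 − (0.14948 + 0.012545 + 0.058100) = 0.033176 g → mol O = 0.033176 ÷ 15.999 = 0.0020736 mol
mass % N = 0.058100 g ÷ 0.2533 g × 100%

22.94%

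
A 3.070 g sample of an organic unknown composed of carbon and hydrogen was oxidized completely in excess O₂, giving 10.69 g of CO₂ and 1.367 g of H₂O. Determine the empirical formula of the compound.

mol C = 10.69 g CO₂ ÷ 44.009 g/mol = 0.24290 mol
mol H = 2 × 1.367 g H₂O ÷ 18.015 g/mol = 0.15176 mol
Divide by the smallest (0.15176 mol): C 1.601, H 1.000
Multiplying each by 5 gives whole numbers: C 8.00, H 5.00

C8H5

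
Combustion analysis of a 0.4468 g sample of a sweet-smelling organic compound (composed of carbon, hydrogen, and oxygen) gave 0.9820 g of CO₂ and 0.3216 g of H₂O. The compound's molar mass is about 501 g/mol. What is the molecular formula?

mol C = 0.9820 g CO₂ ÷ 44.009 g/mol = 0.022314 mol
mol H = 2 × 0.3216 g H₂O ÷ 18.015 g/mol = 0.035704 mol
mass O = 0.4468 − (0.26801 + 0.035989) = 0.14280 g → mol O = 0.14280 ÷ 15.999 = 0.0089257 mol
Divide by the smallest (0.0089257 mol): C 2.500, H 4.000, O 1.000
Multiplying each by 2 gives whole numbers: C 5.00, H 8.00, O 2.00
Empirical formula: C5H8O2
Empirical-formula mass = 100.12 g/mol; 501 ÷ 100.12 ≈ 5, so the molecular formula is C25H40O10.

C25H40O10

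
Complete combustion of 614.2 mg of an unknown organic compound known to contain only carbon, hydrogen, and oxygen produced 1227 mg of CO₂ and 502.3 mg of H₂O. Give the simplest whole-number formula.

C2H4O

mol C = 1.227 g CO₂ ÷ 44.009 g/mol = 0.027881 mol
mol H = 2 × 0.5023 g H₂O ÷ 18.015 g/mol = 0.055765 mol
mass O = 0.6142 − (0.33487 + 0.056211) = 0.22311 g → mol O = 0.22311 ÷ 15.999 = 0.013946 mol
Divide by the smallest (0.013946 mol): C 1.999, H 3.999, O 1.000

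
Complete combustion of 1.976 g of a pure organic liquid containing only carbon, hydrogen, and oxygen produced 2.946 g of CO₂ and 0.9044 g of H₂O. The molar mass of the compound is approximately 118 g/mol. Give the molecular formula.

C4H6O4

mol C = 2.946 g CO₂ ÷ 44.009 g/mol = 0.066941 mol
mol H = 2 × 0.9044 g H₂O ÷ 18.015 g/mol = 0.10041 mol
mass O = 1.976 − (0.80403 + 0.10121) = 1.0708 g → mol O = 1.0708 ÷ 15.999 = 0.066927 mol
Divide by the smallest (0.066927 mol): C 1.000, H 1.500, O 1.000
Multiplying each by 2 gives whole numbers: C 2.00, H 3.00, O 2.00
Empirical formula: C2H3O2
Empirical-formula mass = 59.04 g/mol; 118 ÷ 59.04 ≈ 2, so the molecular formula is C4H6O4.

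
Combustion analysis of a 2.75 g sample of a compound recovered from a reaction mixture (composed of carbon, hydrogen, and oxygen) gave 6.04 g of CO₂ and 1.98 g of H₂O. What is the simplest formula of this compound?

C5H8O2

mol C = 6.04 g CO₂ ÷ 44.009 g/mol = 0.1372 mol
mol H = 2 × 1.98 g H₂O ÷ 18.015 g/mol = 0.2198 mol
mass O = 2.75 − (1.648 + 0.2216) = 0.8800 g → mol O = 0.8800 ÷ 15.999 = 0.05500 mol
Divide by the smallest (0.05500 mol): C 2.495, H 3.997, O 1.000
Multiplying each by 2 gives whole numbers: C 4.99, H 7.99, O 2.00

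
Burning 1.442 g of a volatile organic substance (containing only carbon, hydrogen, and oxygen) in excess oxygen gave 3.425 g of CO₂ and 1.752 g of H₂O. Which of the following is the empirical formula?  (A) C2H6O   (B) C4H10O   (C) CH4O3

mol C = 3.425 g CO₂ ÷ 44.009 g/mol = 0.077825 mol
mol H = 2 × 1.752 g H₂O ÷ 18.015 g/mol = 0.19450 mol
mass O = 1.442 − (0.93476 + 0.19606) = 0.31118 g → mol O = 0.31118 ÷ 15.999 = 0.019450 mol
Divide by the smallest (0.019450 mol): C 4.001, H 10.000, O 1.000

(B) C4H10O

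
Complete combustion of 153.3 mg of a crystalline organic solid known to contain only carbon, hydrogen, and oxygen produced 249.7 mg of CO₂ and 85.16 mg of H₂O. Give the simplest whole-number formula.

C6H10O5

mol C = 0.2497 g CO₂ ÷ 44.009 g/mol = 0.0056738 mol
mol H = 2 × 0.08516 g H₂O ÷ 18.015 g/mol = 0.0094543 mol
mass O = 0.1533 − (0.068148 + 0.0095300) = 0.075622 g → mol O = 0.075622 ÷ 15.999 = 0.0047266 mol
Divide by the smallest (0.0047266 mol): C 1.200, H 2.000, O 1.000
Multiplying each by 5 gives whole numbers: C 6.00, H 10.00, O 5.00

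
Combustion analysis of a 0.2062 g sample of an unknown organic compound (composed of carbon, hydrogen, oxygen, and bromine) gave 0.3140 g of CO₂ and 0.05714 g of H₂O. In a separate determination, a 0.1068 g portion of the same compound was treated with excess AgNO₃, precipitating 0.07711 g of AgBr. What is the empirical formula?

mol C = 0.3140 g CO₂ ÷ 44.009 g/mol = 0.0071349 mol
mol H = 2 × 0.05714 g H₂O ÷ 18.015 g/mol = 0.0063436 mol
From the AgBr data: mol Br per gram of compound = (0.07711 ÷ 187.772) ÷ 0.1068 = 0.0038451 mol/g, so in the 0.2062 g combustion sample mol Br = 0.00079286 mol
mass O = 0.2062 − (0.085697 + 0.0063944 + 0.063353) = 0.050756 g → mol O = 0.050756 ÷ 15.999 = 0.0031724 mol
Divide by the smallest (0.00079286 mol): C 8.999, H 8.001, Br 1.000, O 4.001

C9H8BrO4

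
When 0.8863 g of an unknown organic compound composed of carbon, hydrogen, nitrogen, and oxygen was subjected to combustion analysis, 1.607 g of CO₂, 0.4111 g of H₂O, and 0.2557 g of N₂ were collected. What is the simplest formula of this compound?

mol C = 1.607 g CO₂ ÷ 44.009 g/mol = 0.036515 mol
mol H = 2 × 0.4111 g H₂O ÷ 18.015 g/mol = 0.045640 mol
mol N = 2 × 0.2557 g N₂ ÷ 28.014 g/mol = 0.018255 mol
mass O = 0.8863 − (0.43858 + 0.046005 + 0.25570) = 0.14601 g → mol O = 0.14601 ÷ 15.999 = 0.0091262 mol
Divide by the smallest (0.0091262 mol): C 4.001, H 5.001, N 2.000, O 1.000

C4H5N2O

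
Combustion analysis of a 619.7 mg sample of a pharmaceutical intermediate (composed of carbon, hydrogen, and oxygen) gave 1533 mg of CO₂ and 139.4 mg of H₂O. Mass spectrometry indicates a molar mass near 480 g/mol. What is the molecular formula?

C27H12O9

mol C = 1.533 g CO₂ ÷ 44.009 g/mol = 0.034834 mol
mol H = 2 × 0.1394 g H₂O ÷ 18.015 g/mol = 0.015476 mol
mass O = 0.6197 − (0.41839 + 0.015600) = 0.18571 g → mol O = 0.18571 ÷ 15.999 = 0.011608 mol
Divide by the smallest (0.011608 mol): C 3.001, H 1.333, O 1.000
Multiplying each by 3 gives whole numbers: C 9.00, H 4.00, O 3.00
Empirical formula: C9H4O3
Empirical-formula mass = 160.13 g/mol; 480 ÷ 160.13 ≈ 3, so the molecular formula is C27H12O9.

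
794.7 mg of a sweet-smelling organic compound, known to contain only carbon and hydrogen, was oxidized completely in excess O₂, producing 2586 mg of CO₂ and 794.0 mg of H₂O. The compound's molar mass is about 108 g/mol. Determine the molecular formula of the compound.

C8H12

mol C = 2.586 g CO₂ ÷ 44.009 g/mol = 0.058761 mol
mol H = 2 × 0.7940 g H₂O ÷ 18.015 g/mol = 0.088149 mol
Divide by the smallest (0.058761 mol): C 1.000, H 1.500
Multiplying each by 2 gives whole numbers: C 2.00, H 3.00
Empirical formula: C2H3
Empirical-formula mass = 27.05 g/mol; 108 ÷ 27.05 ≈ 4, so the molecular formula is C8H12.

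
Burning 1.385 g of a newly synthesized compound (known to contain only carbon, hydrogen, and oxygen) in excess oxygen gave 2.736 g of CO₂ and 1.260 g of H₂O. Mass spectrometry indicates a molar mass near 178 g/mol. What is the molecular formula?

C8H18O4

mol C = 2.736 g CO₂ ÷ 44.009 g/mol = 0.062169 mol
mol H = 2 × 1.260 g H₂O ÷ 18.015 g/mol = 0.13988 mol
mass O = 1.385 − (0.74671 + 0.14100) = 0.49728 g → mol O = 0.49728 ÷ 15.999 = 0.031082 mol
Divide by the smallest (0.031082 mol): C 2.000, H 4.500, O 1.000
Multiplying each by 2 gives whole numbers: C 4.00, H 9.00, O 2.00
Empirical formula: C4H9O2
Empirical-formula mass = 89.11 g/mol; 178 ÷ 89.11 ≈ 2, so the molecular formula is C8H18O4.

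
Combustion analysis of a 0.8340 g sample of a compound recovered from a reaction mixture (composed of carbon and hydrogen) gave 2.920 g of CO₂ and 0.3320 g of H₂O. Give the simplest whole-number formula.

mol C = 2.920 g CO₂ ÷ 44.009 g/mol = 0.066350 mol
mol H = 2 × 0.3320 g H₂O ÷ 18.015 g/mol = 0.036858 mol
Divide by the smallest (0.036858 mol): C 1.800, H 1.000
Multiplying each by 5 gives whole numbers: C 9.00, H 5.00

C9H5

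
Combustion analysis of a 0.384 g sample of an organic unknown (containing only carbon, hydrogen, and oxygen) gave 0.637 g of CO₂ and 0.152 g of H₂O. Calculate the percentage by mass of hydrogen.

4.4%

mol C = 0.637 g CO₂ ÷ 44.009 g/mol = 0.01447 mol
mol H = 2 × 0.152 g H₂O ÷ 18.015 g/mol = 0.01687 mol
mass O = 0.384 − (0.1739 + 0.01701) = 0.1931 g → mol O = 0.1931 ÷ 15.999 = 0.01207 mol
mass % H = 0.01701 g ÷ 0.384 g × 100%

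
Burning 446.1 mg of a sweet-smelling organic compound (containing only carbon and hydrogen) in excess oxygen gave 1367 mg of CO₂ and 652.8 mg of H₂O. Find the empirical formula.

C3H7

mol C = 1.367 g CO₂ ÷ 44.009 g/mol = 0.031062 mol
mol H = 2 × 0.6528 g H₂O ÷ 18.015 g/mol = 0.072473 mol
Divide by the smallest (0.031062 mol): C 1.000, H 2.333
Multiplying each by 3 gives whole numbers: C 3.00, H 7.00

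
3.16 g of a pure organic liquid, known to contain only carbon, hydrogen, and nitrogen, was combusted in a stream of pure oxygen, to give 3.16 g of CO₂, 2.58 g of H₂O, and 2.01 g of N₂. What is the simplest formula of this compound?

CH4N2

mol C = 3.16 g CO₂ ÷ 44.009 g/mol = 0.07180 mol
mol H = 2 × 2.58 g H₂O ÷ 18.015 g/mol = 0.2864 mol
mol N = 2 × 2.01 g N₂ ÷ 28.014 g/mol = 0.1435 mol
Divide by the smallest (0.07180 mol): C 1.000, H 3.989, N 1.999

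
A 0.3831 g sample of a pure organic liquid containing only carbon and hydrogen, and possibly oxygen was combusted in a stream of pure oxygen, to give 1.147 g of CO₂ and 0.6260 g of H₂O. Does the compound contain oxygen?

mol C = 1.147 g CO₂ ÷ 44.009 g/mol = 0.026063 mol
mol H = 2 × 0.6260 g H₂O ÷ 18.015 g/mol = 0.069498 mol
C and H together account for 0.38309 g — essentially the entire 0.3831 g sample — so the compound contains no oxygen.

no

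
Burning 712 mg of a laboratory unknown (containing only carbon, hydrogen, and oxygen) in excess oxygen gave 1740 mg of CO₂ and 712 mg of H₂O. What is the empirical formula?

mol C = 1.74 g CO₂ ÷ 44.009 g/mol = 0.03954 mol
mol H = 2 × 0.712 g H₂O ÷ 18.015 g/mol = 0.07905 mol
mass O = 0.712 − (0.4749 + 0.07968) = 0.1574 g → mol O = 0.1574 ÷ 15.999 = 0.009841 mol
Divide by the smallest (0.009841 mol): C 4.018, H 8.033, O 1.000

C4H8O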